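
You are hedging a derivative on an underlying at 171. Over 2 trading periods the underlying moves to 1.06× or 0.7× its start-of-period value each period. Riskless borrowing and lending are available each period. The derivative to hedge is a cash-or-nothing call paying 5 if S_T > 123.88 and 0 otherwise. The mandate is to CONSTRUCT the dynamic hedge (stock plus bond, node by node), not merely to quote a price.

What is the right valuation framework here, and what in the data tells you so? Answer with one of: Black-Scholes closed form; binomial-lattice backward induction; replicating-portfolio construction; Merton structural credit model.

Key observation: since the answer must list Δ and B at each node of the 1.06/0.7 lattice on 171, the replicating-portfolio method — solving the two-state system at every node — is the one that applies.

framework: replicating-portfolio construction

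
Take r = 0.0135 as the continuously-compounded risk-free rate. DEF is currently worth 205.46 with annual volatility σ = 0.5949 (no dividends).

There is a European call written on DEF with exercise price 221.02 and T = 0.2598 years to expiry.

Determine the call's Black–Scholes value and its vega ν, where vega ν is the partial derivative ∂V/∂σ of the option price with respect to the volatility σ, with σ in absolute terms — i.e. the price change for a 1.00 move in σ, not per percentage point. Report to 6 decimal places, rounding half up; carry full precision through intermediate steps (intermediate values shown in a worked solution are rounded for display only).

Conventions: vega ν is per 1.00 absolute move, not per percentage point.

σ√T = 0.5949·√0.2598 = 0.303224
d₁ = (ln(S/K) + (r+σ²/2)T) / (σ√T) = (ln(205.46/221.02) + (0.0135+0.5949²/2)·0.2598) / 0.303224 = (-0.073002 + 0.049480) / 0.303224 = -0.077573
d₂ = d₁ − σ√T = -0.077573 − 0.303224 = -0.380797
e^{−rT} = 0.996499
N(d₁) = 0.469084,  N(d₂) = 0.351677
Call price V = S·N(d₁) − K·e^{−rT}·N(d₂) = 96.377931 − 77.455464 = 18.922467
φ(d₁) = (1/√(2π))·e^{−d₁²/2} = 0.397744
ν = S·φ(d₁)·√T = 41.653376

price = 18.922467
ν = 41.653376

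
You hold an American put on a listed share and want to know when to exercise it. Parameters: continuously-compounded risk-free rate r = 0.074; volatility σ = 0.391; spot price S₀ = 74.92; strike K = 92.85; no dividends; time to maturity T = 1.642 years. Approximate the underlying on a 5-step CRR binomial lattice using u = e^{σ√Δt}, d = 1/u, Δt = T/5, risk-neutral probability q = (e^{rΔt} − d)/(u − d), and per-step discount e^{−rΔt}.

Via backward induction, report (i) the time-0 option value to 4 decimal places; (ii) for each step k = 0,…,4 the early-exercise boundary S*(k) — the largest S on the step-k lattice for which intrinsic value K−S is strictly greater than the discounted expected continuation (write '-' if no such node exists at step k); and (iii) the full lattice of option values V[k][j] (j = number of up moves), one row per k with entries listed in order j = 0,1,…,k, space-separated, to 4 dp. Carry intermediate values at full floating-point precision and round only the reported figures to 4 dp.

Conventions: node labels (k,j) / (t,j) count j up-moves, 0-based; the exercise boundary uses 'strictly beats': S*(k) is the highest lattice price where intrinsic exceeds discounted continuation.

price = 22.0076
boundary = - 59.8807 47.8603 59.8807 74.9200
tree:
22.0076
32.9693 12.0722
44.9897 20.4021 4.2929
54.5971 32.9693 8.7733 0.0000
62.2759 44.9897 17.9300 0.0000 0.0000
68.4133 54.5971 32.9693 0.0000 0.0000 0.0000

params: Δt=0.32840 u=1.25116 d=0.79926 q=0.49865 e^(-rΔt)=0.97599
t_5 payoffs: 68.4133 54.5971 32.9693 0.0000 0.0000 0.0000
t_4: node(4,0) S=30.5741 payoff=62.2759 vs cont=60.0467 → 62.2759 [stop]  node(4,1) S=47.8603 payoff=44.9897 vs cont=42.7605 → 44.9897 [stop]  node(4,2) S=74.9200 payoff=17.9300 vs cont=16.1323 → 17.9300 [stop]  node(4,3) S=117.2790 payoff=0.0000 vs cont=0.0000 → 0.0000 [wait]  node(4,4) S=183.5872 payoff=0.0000 vs cont=0.0000 → 0.0000 [wait]  ⇒ S*(4)=74.9200
t_3: node(3,0) S=38.2529 payoff=54.5971 vs cont=52.3679 → 54.5971 [stop]  node(3,1) S=59.8807 payoff=32.9693 vs cont=30.7401 → 32.9693 [stop]  node(3,2) S=93.7365 payoff=0.0000 vs cont=8.7733 → 8.7733 [wait]  node(3,3) S=146.7342 payoff=0.0000 vs cont=0.0000 → 0.0000 [wait]  ⇒ S*(3)=59.8807
t_2: node(2,0) S=47.8603 payoff=44.9897 vs cont=42.7605 → 44.9897 [stop]  node(2,1) S=74.9200 payoff=17.9300 vs cont=20.4021 → 20.4021 [wait]  node(2,2) S=117.2790 payoff=0.0000 vs cont=4.2929 → 4.2929 [wait]  ⇒ S*(2)=47.8603
t_1: node(1,0) S=59.8807 payoff=32.9693 vs cont=31.9432 → 32.9693 [stop]  node(1,1) S=93.7365 payoff=0.0000 vs cont=12.0722 → 12.0722 [wait]  ⇒ S*(1)=59.8807
t_0: node(0,0) S=74.9200 payoff=17.9300 vs cont=22.0076 → 22.0076 [wait]  ⇒ S*(0)=-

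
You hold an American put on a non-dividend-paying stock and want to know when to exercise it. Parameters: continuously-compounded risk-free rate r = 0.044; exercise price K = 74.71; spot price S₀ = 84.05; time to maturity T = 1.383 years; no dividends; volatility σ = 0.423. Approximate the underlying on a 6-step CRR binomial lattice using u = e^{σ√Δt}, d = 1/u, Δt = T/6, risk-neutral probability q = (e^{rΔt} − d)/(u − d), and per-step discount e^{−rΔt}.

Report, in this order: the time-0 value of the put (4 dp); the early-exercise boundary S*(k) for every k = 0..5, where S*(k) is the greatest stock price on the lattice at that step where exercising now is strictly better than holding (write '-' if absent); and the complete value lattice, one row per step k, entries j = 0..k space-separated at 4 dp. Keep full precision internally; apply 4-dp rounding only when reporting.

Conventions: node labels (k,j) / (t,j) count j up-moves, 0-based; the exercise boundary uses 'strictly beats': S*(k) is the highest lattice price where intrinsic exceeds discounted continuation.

Δt=0.23050  u=1.22518  d=0.81621  q=0.47433  discount=0.98991
step 6 (expiry): payoffs max(K−S,0) = 49.8588 37.4069 18.7160 0.0000 0.0000 0.0000 0.0000
step 5: (k=5,j=0): S=30.4471, K−S=44.2629, hold=43.5090 ⇒ V=44.2629 exercise | (k=5,j=1): S=45.7028, K−S=29.0072, hold=28.2533 ⇒ V=29.0072 exercise | (k=5,j=2): S=68.6024, K−S=6.1076, hold=9.7392 ⇒ V=9.7392 continue | (k=5,j=3): S=102.9760, K−S=0.0000, hold=0.0000 ⇒ V=0.0000 continue | (k=5,j=4): S=154.5726, K−S=0.0000, hold=0.0000 ⇒ V=0.0000 continue | (k=5,j=5): S=232.0220, K−S=0.0000, hold=0.0000 ⇒ V=0.0000 continue  boundary S*=45.7028
step 4: (k=4,j=0): S=37.3031, K−S=37.4069, hold=36.6531 ⇒ V=37.4069 exercise | (k=4,j=1): S=55.9940, K−S=18.7160, hold=19.6674 ⇒ V=19.6674 continue | (k=4,j=2): S=84.0500, K−S=0.0000, hold=5.0680 ⇒ V=5.0680 continue | (k=4,j=3): S=126.1637, K−S=0.0000, hold=0.0000 ⇒ V=0.0000 continue | (k=4,j=4): S=189.3786, K−S=0.0000, hold=0.0000 ⇒ V=0.0000 continue  boundary S*=37.3031
step 3: (k=3,j=0): S=45.7028, K−S=29.0072, hold=28.7000 ⇒ V=29.0072 exercise | (k=3,j=1): S=68.6024, K−S=6.1076, hold=12.6139 ⇒ V=12.6139 continue | (k=3,j=2): S=102.9760, K−S=0.0000, hold=2.6372 ⇒ V=2.6372 continue | (k=3,j=3): S=154.5726, K−S=0.0000, hold=0.0000 ⇒ V=0.0000 continue  boundary S*=45.7028
step 2: (k=2,j=0): S=55.9940, K−S=18.7160, hold=21.0171 ⇒ V=21.0171 continue | (k=2,j=1): S=84.0500, K−S=0.0000, hold=7.8021 ⇒ V=7.8021 continue | (k=2,j=2): S=126.1637, K−S=0.0000, hold=1.3723 ⇒ V=1.3723 continue  boundary S*=-
step 1: (k=1,j=0): S=68.6024, K−S=6.1076, hold=14.6001 ⇒ V=14.6001 continue | (k=1,j=1): S=102.9760, K−S=0.0000, hold=4.7043 ⇒ V=4.7043 continue  boundary S*=-
step 0: (k=0,j=0): S=84.0500, K−S=0.0000, hold=9.8063 ⇒ V=9.8063 continue  boundary S*=-

price = 9.8063
boundary = - - - 45.7028 37.3031 45.7028
tree:
9.8063
14.6001 4.7043
21.0171 7.8021 1.3723
29.0072 12.6139 2.6372 0.0000
37.4069 19.6674 5.0680 0.0000 0.0000
44.2629 29.0072 9.7392 0.0000 0.0000 0.0000
49.8588 37.4069 18.7160 0.0000 0.0000 0.0000 0.0000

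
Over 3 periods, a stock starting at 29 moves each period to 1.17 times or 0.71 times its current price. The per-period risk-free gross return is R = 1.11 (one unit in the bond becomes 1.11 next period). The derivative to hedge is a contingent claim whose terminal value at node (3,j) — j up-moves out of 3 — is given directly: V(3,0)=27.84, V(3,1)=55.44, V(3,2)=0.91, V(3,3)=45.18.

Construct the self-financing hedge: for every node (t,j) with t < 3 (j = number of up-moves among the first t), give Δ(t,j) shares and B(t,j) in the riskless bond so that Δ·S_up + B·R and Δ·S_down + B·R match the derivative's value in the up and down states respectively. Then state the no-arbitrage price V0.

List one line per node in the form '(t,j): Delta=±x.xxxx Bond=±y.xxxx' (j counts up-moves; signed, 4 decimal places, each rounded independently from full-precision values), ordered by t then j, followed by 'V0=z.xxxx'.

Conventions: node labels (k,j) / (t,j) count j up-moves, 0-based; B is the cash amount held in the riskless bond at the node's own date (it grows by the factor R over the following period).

Since d<R<u, set p* = (R−d)/(u−d) = 0.8696; price each node as the discounted p*-expectation of its children.
Expiry values: V(3,0)=27.8400, V(3,1)=55.4400, V(3,2)=0.9100, V(3,3)=45.1800
Node (2,0) S=14.6189: V=(p*·55.4400+(1−p*)·27.8400)/1.11=46.7027; Δ=(55.4400−27.8400)/(17.1041−10.3794)=4.1043; B=V−Δ·S=-13.2973
Node (2,1) S=24.0903: V=(p*·0.9100+(1−p*)·55.4400)/1.11=7.2276; Δ=(0.9100−55.4400)/(28.1857−17.1041)=-4.9208; B=V−Δ·S=125.7711
Node (2,2) S=39.6981: V=(p*·45.1800+(1−p*)·0.9100)/1.11=35.5006; Δ=(45.1800−0.9100)/(46.4468−28.1857)=2.4243; B=V−Δ·S=-60.7385
Node (1,0) S=20.5900: V=(p*·7.2276+(1−p*)·46.7027)/1.11=11.1500; Δ=(7.2276−46.7027)/(24.0903−14.6189)=-4.1678; B=V−Δ·S=96.9655
Node (1,1) S=33.9300: V=(p*·35.5006+(1−p*)·7.2276)/1.11=28.6602; Δ=(35.5006−7.2276)/(39.6981−24.0903)=1.8115; B=V−Δ·S=-32.8029
Node (0,0) S=29.0000: V=(p*·28.6602+(1−p*)·11.1500)/1.11=23.7624; Δ=(28.6602−11.1500)/(33.9300−20.5900)=1.3126; B=V−Δ·S=-14.3032
Sanity check at the root: Δ(0,0)·S0 + B(0,0) reproduces V0 = 23.7624.

(0,0): Delta=1.3126 Bond=-14.3032
(1,0): Delta=-4.1678 Bond=96.9655
(1,1): Delta=1.8115 Bond=-32.8029
(2,0): Delta=4.1043 Bond=-13.2973
(2,1): Delta=-4.9208 Bond=125.7711
(2,2): Delta=2.4243 Bond=-60.7385
V0=23.7624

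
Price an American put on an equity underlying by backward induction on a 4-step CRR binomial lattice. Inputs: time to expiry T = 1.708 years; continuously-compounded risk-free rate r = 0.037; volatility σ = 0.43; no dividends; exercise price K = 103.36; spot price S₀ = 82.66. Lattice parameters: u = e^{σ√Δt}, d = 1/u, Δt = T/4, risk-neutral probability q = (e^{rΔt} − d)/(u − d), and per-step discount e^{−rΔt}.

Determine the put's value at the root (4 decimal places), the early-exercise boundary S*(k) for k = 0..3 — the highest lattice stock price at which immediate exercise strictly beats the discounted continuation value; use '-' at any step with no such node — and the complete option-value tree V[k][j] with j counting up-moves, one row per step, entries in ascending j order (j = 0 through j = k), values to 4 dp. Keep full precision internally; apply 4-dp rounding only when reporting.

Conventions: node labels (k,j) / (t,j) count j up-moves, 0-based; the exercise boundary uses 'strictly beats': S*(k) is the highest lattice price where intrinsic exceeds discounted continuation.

price = 30.0944
boundary = - - 47.1233 62.4116
tree:
30.0944
42.0874 16.9581
56.2367 26.8179 5.8879
67.7801 40.9484 11.0399 0.0000
76.4957 56.2367 20.7000 0.0000 0.0000

params: Δt=0.42700 u=1.32443 d=0.75504 q=0.45818 e^(-rΔt)=0.98433
t_4 payoffs: 76.4957 56.2367 20.7000 0.0000 0.0000
t_3: node(3,0) S=35.5799 payoff=67.7801 vs cont=66.1599 → 67.7801 [stop]  node(3,1) S=62.4116 payoff=40.9484 vs cont=39.3282 → 40.9484 [stop]  node(3,2) S=109.4776 payoff=0.0000 vs cont=11.0399 → 11.0399 [wait]  node(3,3) S=192.0373 payoff=0.0000 vs cont=0.0000 → 0.0000 [wait]  ⇒ S*(3)=62.4116
t_2: node(2,0) S=47.1233 payoff=56.2367 vs cont=54.6166 → 56.2367 [stop]  node(2,1) S=82.6600 payoff=20.7000 vs cont=26.8179 → 26.8179 [wait]  node(2,2) S=144.9958 payoff=0.0000 vs cont=5.8879 → 5.8879 [wait]  ⇒ S*(2)=47.1233
t_1: node(1,0) S=62.4116 payoff=40.9484 vs cont=42.0874 → 42.0874 [wait]  node(1,1) S=109.4776 payoff=0.0000 vs cont=16.9581 → 16.9581 [wait]  ⇒ S*(1)=-
t_0: node(0,0) S=82.6600 payoff=20.7000 vs cont=30.0944 → 30.0944 [wait]  ⇒ S*(0)=-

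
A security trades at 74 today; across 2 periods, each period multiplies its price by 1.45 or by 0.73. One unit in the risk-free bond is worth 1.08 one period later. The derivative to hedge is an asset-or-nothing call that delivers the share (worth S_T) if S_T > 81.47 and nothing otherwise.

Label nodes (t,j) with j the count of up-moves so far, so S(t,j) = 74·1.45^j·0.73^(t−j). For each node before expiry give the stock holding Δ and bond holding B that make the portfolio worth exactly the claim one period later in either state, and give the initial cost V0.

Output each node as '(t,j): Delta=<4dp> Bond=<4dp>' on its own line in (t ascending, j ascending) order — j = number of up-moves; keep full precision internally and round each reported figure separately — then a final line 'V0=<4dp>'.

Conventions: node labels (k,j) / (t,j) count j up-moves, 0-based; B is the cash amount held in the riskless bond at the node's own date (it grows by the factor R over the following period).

No-arbitrage ⇒ martingale measure with p* = (R−d)/(u−d) = 0.4861.
At maturity the claim pays: V(2,0)=0.0000, V(2,1)=0.0000, V(2,2)=155.5850
  t=1,j=0: stock 54.0200 → up 78.3290 (V=0.0000), down 39.4346 (V=0.0000). Price 0.0000; hedge Δ=0.0000, bond B=0.0000.
  t=1,j=1: stock 107.3000 → up 155.5850 (V=155.5850), down 78.3290 (V=0.0000). Price 70.0293; hedge Δ=2.0139, bond B=-146.0610.
  t=0,j=0: stock 74.0000 → up 107.3000 (V=70.0293), down 54.0200 (V=0.0000). Price 31.5204; hedge Δ=1.3144, bond B=-65.7425.
As a check, the time-0 holding Δ(0,0)·S0 + B(0,0) comes to 31.5204 — exactly V0.

(0,0): Delta=1.3144 Bond=-65.7425
(1,0): Delta=0.0000 Bond=0.0000
(1,1): Delta=2.0139 Bond=-146.0610
V0=31.5204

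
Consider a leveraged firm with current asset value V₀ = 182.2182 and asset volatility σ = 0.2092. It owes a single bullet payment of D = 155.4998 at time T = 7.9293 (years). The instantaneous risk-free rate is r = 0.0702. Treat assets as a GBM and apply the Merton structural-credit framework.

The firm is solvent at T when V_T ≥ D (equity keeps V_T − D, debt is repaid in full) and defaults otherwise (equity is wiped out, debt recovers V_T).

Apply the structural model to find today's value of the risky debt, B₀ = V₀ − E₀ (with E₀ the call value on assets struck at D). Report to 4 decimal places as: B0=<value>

B0=85.1488

Apply the equity-as-call identities (strike 155.4998, horizon 7.9293 years):
d₁ = [ln(V₀/D) + (r + σ²/2)T] / (σ√T)
   = [ln(182.2182/155.4998) + (0.0702 + 0.5·0.2092²)·7.9293] / (0.2092·√7.9293)
   = [0.158560 + 0.730148] / 0.589087 = 1.508622
d₂ = d₁ − σ√T = 1.508622 − 0.589087 = 0.919535
N(d₁) = 0.934302,  N(d₂) = 0.821092,  e^(−rT) = 0.573133
E₀ = V₀·N(d₁) − D·e^(−rT)·N(d₂)
   = 182.2182·0.934302 − 155.4998·0.573133·0.821092 = 97.069402
B₀ = V₀ − E₀ = 182.2182 − 97.069402 = 85.148798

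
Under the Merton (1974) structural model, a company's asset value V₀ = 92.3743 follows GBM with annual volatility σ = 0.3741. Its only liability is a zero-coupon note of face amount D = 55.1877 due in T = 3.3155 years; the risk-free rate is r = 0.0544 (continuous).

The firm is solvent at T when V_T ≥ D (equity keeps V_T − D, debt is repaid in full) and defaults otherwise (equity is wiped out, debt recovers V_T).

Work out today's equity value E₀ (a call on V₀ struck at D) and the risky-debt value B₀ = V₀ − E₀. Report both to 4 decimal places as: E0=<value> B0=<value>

E0=49.7224 B0=42.6519

Apply the equity-as-call identities (strike 55.1877, horizon 3.3155 years):
d₁ = [ln(V₀/D) + (r + σ²/2)T] / (σ√T)
   = [ln(92.3743/55.1877) + (0.0544 + 0.5·0.3741²)·3.3155] / (0.3741·√3.3155)
   = [0.515109 + 0.412367] / 0.681181 = 1.361571
d₂ = d₁ − σ√T = 1.361571 − 0.681181 = 0.680390
N(d₁) = 0.913333,  N(d₂) = 0.751871,  e^(−rT) = 0.834967
E₀ = V₀·N(d₁) − D·e^(−rT)·N(d₂)
   = 92.3743·0.913333 − 55.1877·0.834967·0.751871 = 49.722369
B₀ = V₀ − E₀ = 92.3743 − 49.722369 = 42.651931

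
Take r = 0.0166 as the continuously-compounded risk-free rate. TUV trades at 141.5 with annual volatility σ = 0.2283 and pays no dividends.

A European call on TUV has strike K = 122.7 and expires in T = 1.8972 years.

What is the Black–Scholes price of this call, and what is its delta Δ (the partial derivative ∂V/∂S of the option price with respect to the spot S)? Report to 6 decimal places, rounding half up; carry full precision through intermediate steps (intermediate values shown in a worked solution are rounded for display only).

σ√T = 0.2283·√1.8972 = 0.314458
d₁ = (ln(S/K) + (r+σ²/2)T) / (σ√T) = (ln(141.5/122.7) + (0.0166+0.2283²/2)·1.8972) / 0.314458 = (0.142557 + 0.080935) / 0.314458 = 0.710724
d₂ = d₁ − σ√T = 0.710724 − 0.314458 = 0.396266
e^{−rT} = 0.968997
N(d₁) = 0.761372,  N(d₂) = 0.654046
Call price V = S·N(d₁) − K·e^{−rT}·N(d₂) = 107.734189 − 77.763386 = 29.970803
Δ = N(d₁) = 0.761372

price = 29.970803
Δ = 0.761372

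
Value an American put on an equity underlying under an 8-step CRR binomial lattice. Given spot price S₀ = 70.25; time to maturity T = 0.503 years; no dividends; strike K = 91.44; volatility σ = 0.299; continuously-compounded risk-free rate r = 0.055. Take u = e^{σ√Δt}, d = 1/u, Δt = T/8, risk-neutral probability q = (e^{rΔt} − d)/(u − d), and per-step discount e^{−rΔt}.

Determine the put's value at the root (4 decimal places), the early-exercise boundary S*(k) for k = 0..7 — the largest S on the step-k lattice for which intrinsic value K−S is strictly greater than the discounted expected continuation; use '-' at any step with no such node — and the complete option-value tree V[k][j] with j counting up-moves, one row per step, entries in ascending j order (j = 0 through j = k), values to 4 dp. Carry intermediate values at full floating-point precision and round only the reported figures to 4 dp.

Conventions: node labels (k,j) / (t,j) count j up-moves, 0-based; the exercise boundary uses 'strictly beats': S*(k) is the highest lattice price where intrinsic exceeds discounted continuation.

price = 21.1900
boundary = 70.2500 65.1757 70.2500 65.1757 70.2500 75.7194 70.2500 75.7194
tree:
21.1900
26.2643 16.2534
30.9721 21.1900 11.5135
35.3398 26.2643 15.9470 7.2355
39.3921 30.9721 21.1900 10.9040 3.6799
43.1516 35.3398 26.2643 15.7206 6.2452 1.1841
46.6396 39.3921 30.9721 21.1900 10.2043 2.3972 0.0000
49.8756 43.1516 35.3398 26.2643 15.7206 4.8532 0.0000 0.0000
52.8779 46.6396 39.3921 30.9721 21.1900 9.8254 0.0000 0.0000 0.0000

Δt=0.06288, u=1.07786, d=0.92777, q=0.50435, disc=e^(-rΔt)=0.99655
k=8 terminal: V=max(K-S,0) → 52.8779 46.6396 39.3921 30.9721 21.1900 9.8254 0.0000 0.0000 0.0000
k=7: j=0 S=41.5644 intr=49.8756 cont=49.5600 V=49.8756[EX]; j=1 S=48.2884 intr=43.1516 cont=42.8360 V=43.1516[EX]; j=2 S=56.1002 intr=35.3398 cont=35.0242 V=35.3398[EX]; j=3 S=65.1757 intr=26.2643 cont=25.9487 V=26.2643[EX]; j=4 S=75.7194 intr=15.7206 cont=15.4049 V=15.7206[EX]; j=5 S=87.9688 intr=3.4712 cont=4.8532 V=4.8532[hold]; j=6 S=102.1998 intr=0.0000 cont=0.0000 V=0.0000[hold]; j=7 S=118.7331 intr=0.0000 cont=0.0000 V=0.0000[hold]  S*(7)=75.7194
k=6: j=0 S=44.8004 intr=46.6396 cont=46.3239 V=46.6396[EX]; j=1 S=52.0479 intr=39.3921 cont=39.0764 V=39.3921[EX]; j=2 S=60.4679 intr=30.9721 cont=30.6564 V=30.9721[EX]; j=3 S=70.2500 intr=21.1900 cont=20.8743 V=21.1900[EX]; j=4 S=81.6146 intr=9.8254 cont=10.2043 V=10.2043[hold]; j=5 S=94.8177 intr=0.0000 cont=2.3972 V=2.3972[hold]; j=6 S=110.1567 intr=0.0000 cont=0.0000 V=0.0000[hold]  S*(6)=70.2500
k=5: j=0 S=48.2884 intr=43.1516 cont=42.8360 V=43.1516[EX]; j=1 S=56.1002 intr=35.3398 cont=35.0242 V=35.3398[EX]; j=2 S=65.1757 intr=26.2643 cont=25.9487 V=26.2643[EX]; j=3 S=75.7194 intr=15.7206 cont=15.5954 V=15.7206[EX]; j=4 S=87.9688 intr=3.4712 cont=6.2452 V=6.2452[hold]; j=5 S=102.1998 intr=0.0000 cont=1.1841 V=1.1841[hold]  S*(5)=75.7194
k=4: j=0 S=52.0479 intr=39.3921 cont=39.0764 V=39.3921[EX]; j=1 S=60.4679 intr=30.9721 cont=30.6564 V=30.9721[EX]; j=2 S=70.2500 intr=21.1900 cont=20.8743 V=21.1900[EX]; j=3 S=81.6146 intr=9.8254 cont=10.9040 V=10.9040[hold]; j=4 S=94.8177 intr=0.0000 cont=3.6799 V=3.6799[hold]  S*(4)=70.2500
k=3: j=0 S=56.1002 intr=35.3398 cont=35.0242 V=35.3398[EX]; j=1 S=65.1757 intr=26.2643 cont=25.9487 V=26.2643[EX]; j=2 S=75.7194 intr=15.7206 cont=15.9470 V=15.9470[hold]; j=3 S=87.9688 intr=3.4712 cont=7.2355 V=7.2355[hold]  S*(3)=65.1757
k=2: j=0 S=60.4679 intr=30.9721 cont=30.6564 V=30.9721[EX]; j=1 S=70.2500 intr=21.1900 cont=20.9881 V=21.1900[EX]; j=2 S=81.6146 intr=9.8254 cont=11.5135 V=11.5135[hold]  S*(2)=70.2500
k=1: j=0 S=65.1757 intr=26.2643 cont=25.9487 V=26.2643[EX]; j=1 S=75.7194 intr=15.7206 cont=16.2534 V=16.2534[hold]  S*(1)=65.1757
k=0: j=0 S=70.2500 intr=21.1900 cont=21.1421 V=21.1900[EX]  S*(0)=70.2500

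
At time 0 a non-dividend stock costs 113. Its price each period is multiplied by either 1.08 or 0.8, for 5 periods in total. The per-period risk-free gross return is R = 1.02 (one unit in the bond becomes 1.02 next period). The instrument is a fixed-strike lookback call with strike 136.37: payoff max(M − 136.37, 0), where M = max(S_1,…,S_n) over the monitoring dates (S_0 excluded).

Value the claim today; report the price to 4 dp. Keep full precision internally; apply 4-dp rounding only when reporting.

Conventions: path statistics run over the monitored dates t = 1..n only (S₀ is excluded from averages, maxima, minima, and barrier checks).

Risk-neutral up-probability p* = (R−d)/(u−d) = (1.02−0.8)/(1.08−0.8) = 0.7857; the claim prices as the p*-weighted sum of path payoffs discounted by R^5.
Enumerate all 2^5 = 32 price paths (U = up ×1.08, D = down ×0.8); each path with k up-moves has probability p*^k·(1−p*)^(5−k).
DDDDD: M=90.4000, payoff=0.0000, prob=0.000452
UDDDD: M=122.0400, payoff=0.0000, prob=0.001657
DUDDD: M=97.6320, payoff=0.0000, prob=0.001657
UUDDD: M=131.8032, payoff=0.0000, prob=0.006074
DDUDD: M=90.4000, payoff=0.0000, prob=0.001657
UDUDD: M=122.0400, payoff=0.0000, prob=0.006074
DUUDD: M=105.4426, payoff=0.0000, prob=0.006074
UUUDD: M=142.3475, payoff=5.9775, prob=0.022273
DDDUD: M=90.4000, payoff=0.0000, prob=0.001657
UDDUD: M=122.0400, payoff=0.0000, prob=0.006074
DUDUD: M=97.6320, payoff=0.0000, prob=0.006074
UUDUD: M=131.8032, payoff=0.0000, prob=0.022273
DDUUD: M=90.4000, payoff=0.0000, prob=0.006074
UDUUD: M=122.0400, payoff=0.0000, prob=0.022273
DUUUD: M=113.8780, payoff=0.0000, prob=0.022273
UUUUD: M=153.7353, payoff=17.3653, prob=0.081668
DDDDU: M=90.4000, payoff=0.0000, prob=0.001657
UDDDU: M=122.0400, payoff=0.0000, prob=0.006074
DUDDU: M=97.6320, payoff=0.0000, prob=0.006074
UUDDU: M=131.8032, payoff=0.0000, prob=0.022273
DDUDU: M=90.4000, payoff=0.0000, prob=0.006074
UDUDU: M=122.0400, payoff=0.0000, prob=0.022273
DUUDU: M=105.4426, payoff=0.0000, prob=0.022273
UUUDU: M=142.3475, payoff=5.9775, prob=0.081668
DDDUU: M=90.4000, payoff=0.0000, prob=0.006074
UDDUU: M=122.0400, payoff=0.0000, prob=0.022273
DUDUU: M=97.6320, payoff=0.0000, prob=0.022273
UUDUU: M=131.8032, payoff=0.0000, prob=0.081668
DDUUU: M=91.1024, payoff=0.0000, prob=0.022273
UDUUU: M=122.9882, payoff=0.0000, prob=0.081668
DUUUU: M=122.9882, payoff=0.0000, prob=0.081668
UUUUU: M=166.0341, payoff=29.6641, prob=0.299449
Price = Σ prob·payoff / R^5 = 10.922373 / 1.104081 = 9.8927

price = 9.8927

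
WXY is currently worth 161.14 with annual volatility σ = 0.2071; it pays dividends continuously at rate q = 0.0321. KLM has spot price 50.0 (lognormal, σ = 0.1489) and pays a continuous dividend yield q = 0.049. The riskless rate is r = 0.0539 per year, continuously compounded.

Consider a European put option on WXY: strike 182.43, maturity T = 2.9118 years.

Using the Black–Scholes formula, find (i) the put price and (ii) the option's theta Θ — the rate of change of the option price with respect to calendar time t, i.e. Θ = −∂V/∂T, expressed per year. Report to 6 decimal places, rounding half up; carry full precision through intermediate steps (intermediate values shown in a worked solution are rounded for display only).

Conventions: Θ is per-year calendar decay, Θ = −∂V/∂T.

σ√T = 0.2071·√2.9118 = 0.353395
d₁ = (ln(S/K) + (r−q+σ²/2)T) / (σ√T) = (ln(161.14/182.43) + (0.0539−0.0321+0.2071²/2)·2.9118) / 0.353395 = (-0.124093 + 0.125921) / 0.353395 = 0.005174
d₂ = d₁ − σ√T = 0.005174 − 0.353395 = -0.348222
e^{−rT} = 0.854750
e^{−qT} = 0.910766
N(−d₁) = 0.497936,  N(−d₂) = 0.636163
Put price V = K·e^{−rT}·N(−d₂) − S·e^{−qT}·N(−d₁) = 99.198235 − 73.077532 = 26.120703
φ(d₁) = (1/√(2π))·e^{−d₁²/2} = 0.398937
Θ = −S·e^{−qT}·φ(d₁)·σ/(2√T) − q·S·e^{−qT}·N(−d₁) + r·K·e^{−rT}·N(−d₂) = −3.552908 − 2.345789 + 5.346785 = -0.551912

price = 26.120703
Θ = -0.551912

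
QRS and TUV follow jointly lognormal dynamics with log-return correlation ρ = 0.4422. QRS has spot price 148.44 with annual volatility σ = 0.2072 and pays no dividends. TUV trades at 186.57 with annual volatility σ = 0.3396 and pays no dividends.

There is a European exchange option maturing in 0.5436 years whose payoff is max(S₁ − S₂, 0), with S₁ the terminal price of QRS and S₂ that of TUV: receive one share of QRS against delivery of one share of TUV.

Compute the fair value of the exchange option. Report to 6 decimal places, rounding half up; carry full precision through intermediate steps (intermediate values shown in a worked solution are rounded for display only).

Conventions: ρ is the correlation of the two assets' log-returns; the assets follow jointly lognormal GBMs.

exchange price = 3.150820

σ_eff = √(σ₁² + σ₂² − 2ρσ₁σ₂) = √(0.2072² + 0.3396² − 2·0.4422·0.2072·0.3396) = 0.309886
d₁ = (ln(S₁/S₂) + (q₂ − q₁ + σ_eff²/2)T) / (σ_eff√T) = (ln(148.44/186.57) + (0.0 − 0.0 + 0.048015)·0.5436) / 0.228476 = -0.886416
d₂ = d₁ − σ_eff√T = -0.886416 − 0.228476 = -1.114892
N(d₁) = 0.187697,  N(d₂) = 0.132448
V = S₁·e^{−q₁T}·N(d₁) − S₂·e^{−q₂T}·N(d₂) = 27.861711 − 24.710890 = 3.150820
Key observation: r never enters — measured in units of TUV, the claim is a call on S₁/S₂ struck at 1, so only the dividend yields and σ_eff matter.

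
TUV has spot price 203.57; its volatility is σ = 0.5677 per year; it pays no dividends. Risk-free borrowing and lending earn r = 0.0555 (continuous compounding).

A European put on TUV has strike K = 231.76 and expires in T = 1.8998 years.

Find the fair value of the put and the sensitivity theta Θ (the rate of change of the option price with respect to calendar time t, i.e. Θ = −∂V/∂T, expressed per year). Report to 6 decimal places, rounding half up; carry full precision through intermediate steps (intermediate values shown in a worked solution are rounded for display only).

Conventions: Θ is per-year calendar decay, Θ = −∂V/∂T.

σ√T = 0.5677·√1.8998 = 0.782479
d₁ = (ln(S/K) + (r+σ²/2)T) / (σ√T) = (ln(203.57/231.76) + (0.0555+0.5677²/2)·1.8998) / 0.782479 = (-0.129692 + 0.411576) / 0.782479 = 0.360244
d₂ = d₁ − σ√T = 0.360244 − 0.782479 = -0.422235
e^{−rT} = 0.899929
N(−d₁) = 0.359332,  N(−d₂) = 0.663573
Put price V = K·e^{−rT}·N(−d₂) − S·N(−d₁) = 138.399943 − 73.149292 = 65.250650
φ(d₁) = (1/√(2π))·e^{−d₁²/2} = 0.373878
Θ = −S·φ(d₁)·σ/(2√T) + r·K·e^{−rT}·N(−d₂) = −15.673947 + 7.681197 = -7.992750

price = 65.250650
Θ = -7.992750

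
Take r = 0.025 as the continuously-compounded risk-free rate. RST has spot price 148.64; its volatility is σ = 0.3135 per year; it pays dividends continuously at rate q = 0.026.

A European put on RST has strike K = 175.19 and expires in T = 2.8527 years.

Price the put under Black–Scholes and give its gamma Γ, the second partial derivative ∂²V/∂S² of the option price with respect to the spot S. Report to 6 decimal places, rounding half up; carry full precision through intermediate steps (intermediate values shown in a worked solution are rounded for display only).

σ√T = 0.3135·√2.8527 = 0.529500
d₁ = (ln(S/K) + (r−q+σ²/2)T) / (σ√T) = (ln(148.64/175.19) + (0.025−0.026+0.3135²/2)·2.8527) / 0.529500 = (-0.164344 + 0.137332) / 0.529500 = -0.051014
d₂ = d₁ − σ√T = -0.051014 − 0.529500 = -0.580513
e^{−rT} = 0.931166
e^{−qT} = 0.928514
N(−d₁) = 0.520343,  N(−d₂) = 0.719216
Put price V = K·e^{−rT}·N(−d₂) − S·e^{−qT}·N(−d₁) = 117.326375 − 71.814707 = 45.511668
φ(d₁) = (1/√(2π))·e^{−d₁²/2} = 0.398424
Γ = e^{−qT}·φ(d₁) / (S·σ·√T) = 0.004700

price = 45.511668
Γ = 0.004700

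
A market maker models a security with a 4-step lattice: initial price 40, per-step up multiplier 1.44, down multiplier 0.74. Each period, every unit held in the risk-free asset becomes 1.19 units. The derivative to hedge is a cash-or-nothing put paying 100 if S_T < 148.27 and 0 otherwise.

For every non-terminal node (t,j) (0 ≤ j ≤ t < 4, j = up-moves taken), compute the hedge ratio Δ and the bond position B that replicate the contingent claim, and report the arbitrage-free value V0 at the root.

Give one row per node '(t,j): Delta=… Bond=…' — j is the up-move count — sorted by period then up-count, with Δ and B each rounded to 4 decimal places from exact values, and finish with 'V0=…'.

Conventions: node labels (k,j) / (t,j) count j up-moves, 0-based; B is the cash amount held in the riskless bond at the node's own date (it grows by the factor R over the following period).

The replicating-portfolio and risk-neutral prices coincide; use p* = (1.19−0.74)/(1.44−0.74) = 0.6429 for the latter.
Payoffs at expiry: V(4,0)=100.0000, V(4,1)=100.0000, V(4,2)=100.0000, V(4,3)=100.0000, V(4,4)=0.0000
(3,0): S=16.2090. Δ = (V_up−V_dn)/(S_up−S_dn) = (100.0000−100.0000)/(23.3409−11.9946) = 0.0000. V = [p*·100.0000 + (1−p*)·100.0000]/1.19 = 84.0336. B = V − Δ·S = 84.0336.
(3,1): S=31.5418. Δ = (V_up−V_dn)/(S_up−S_dn) = (100.0000−100.0000)/(45.4201−23.3409) = 0.0000. V = [p*·100.0000 + (1−p*)·100.0000]/1.19 = 84.0336. B = V − Δ·S = 84.0336.
(3,2): S=61.3786. Δ = (V_up−V_dn)/(S_up−S_dn) = (100.0000−100.0000)/(88.3851−45.4201) = 0.0000. V = [p*·100.0000 + (1−p*)·100.0000]/1.19 = 84.0336. B = V − Δ·S = 84.0336.
(3,3): S=119.4394. Δ = (V_up−V_dn)/(S_up−S_dn) = (0.0000−100.0000)/(171.9927−88.3851) = -1.1961. V = [p*·0.0000 + (1−p*)·100.0000]/1.19 = 30.0120. B = V − Δ·S = 172.8691.
(2,0): S=21.9040. Δ = (V_up−V_dn)/(S_up−S_dn) = (84.0336−84.0336)/(31.5418−16.2090) = 0.0000. V = [p*·84.0336 + (1−p*)·84.0336]/1.19 = 70.6165. B = V − Δ·S = 70.6165.
(2,1): S=42.6240. Δ = (V_up−V_dn)/(S_up−S_dn) = (84.0336−84.0336)/(61.3786−31.5418) = 0.0000. V = [p*·84.0336 + (1−p*)·84.0336]/1.19 = 70.6165. B = V − Δ·S = 70.6165.
(2,2): S=82.9440. Δ = (V_up−V_dn)/(S_up−S_dn) = (30.0120−84.0336)/(119.4394−61.3786) = -0.9304. V = [p*·30.0120 + (1−p*)·84.0336]/1.19 = 41.4331. B = V − Δ·S = 118.6069.
(1,0): S=29.6000. Δ = (V_up−V_dn)/(S_up−S_dn) = (70.6165−70.6165)/(42.6240−21.9040) = 0.0000. V = [p*·70.6165 + (1−p*)·70.6165]/1.19 = 59.3416. B = V − Δ·S = 59.3416.
(1,1): S=57.6000. Δ = (V_up−V_dn)/(S_up−S_dn) = (41.4331−70.6165)/(82.9440−42.6240) = -0.7238. V = [p*·41.4331 + (1−p*)·70.6165]/1.19 = 43.5763. B = V − Δ·S = 85.2668.
(0,0): S=40.0000. Δ = (V_up−V_dn)/(S_up−S_dn) = (43.5763−59.3416)/(57.6000−29.6000) = -0.5630. V = [p*·43.5763 + (1−p*)·59.3416]/1.19 = 41.3502. B = V − Δ·S = 63.8721.
Sanity check at the root: Δ(0,0)·S0 + B(0,0) reproduces V0 = 41.3502.

(0,0): Delta=-0.5630 Bond=63.8721
(1,0): Delta=0.0000 Bond=59.3416
(1,1): Delta=-0.7238 Bond=85.2668
(2,0): Delta=0.0000 Bond=70.6165
(2,1): Delta=0.0000 Bond=70.6165
(2,2): Delta=-0.9304 Bond=118.6069
(3,0): Delta=0.0000 Bond=84.0336
(3,1): Delta=0.0000 Bond=84.0336
(3,2): Delta=0.0000 Bond=84.0336
(3,3): Delta=-1.1961 Bond=172.8691
V0=41.3502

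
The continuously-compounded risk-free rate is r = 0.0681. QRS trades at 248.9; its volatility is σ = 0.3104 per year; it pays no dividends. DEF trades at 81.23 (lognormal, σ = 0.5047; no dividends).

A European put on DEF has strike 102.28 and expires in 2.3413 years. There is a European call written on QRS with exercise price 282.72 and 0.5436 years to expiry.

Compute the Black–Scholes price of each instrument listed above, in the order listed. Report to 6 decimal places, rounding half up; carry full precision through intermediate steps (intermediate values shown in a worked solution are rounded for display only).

[DEF put K=102.28]
σ√T = 0.5047·√2.3413 = 0.772257
d₁ = (ln(S/K) + (r+σ²/2)T) / (σ√T) = (ln(81.23/102.28) + (0.0681+0.5047²/2)·2.3413) / 0.772257 = (-0.230430 + 0.457633) / 0.772257 = 0.294207
d₂ = d₁ − σ√T = 0.294207 − 0.772257 = -0.478050
e^{−rT} = 0.852619
N(−d₁) = 0.384300,  N(−d₂) = 0.683693
price = K·e^{−rT}·N(−d₂) − S·N(−d₁) = 59.622013 − 31.216677 = 28.405335
[QRS call K=282.72]
σ√T = 0.3104·√0.5436 = 0.228856
d₁ = (ln(S/K) + (r+σ²/2)T) / (σ√T) = (ln(248.9/282.72) + (0.0681+0.3104²/2)·0.5436) / 0.228856 = (-0.127406 + 0.063207) / 0.228856 = -0.280523
d₂ = d₁ − σ√T = -0.280523 − 0.228856 = -0.509378
e^{−rT} = 0.963658
N(d₁) = 0.389538,  N(d₂) = 0.305244
price = S·N(d₁) − K·e^{−rT}·N(d₂) = 96.956058 − 83.162158 = 13.793899

price(DEF put K=102.28) = 28.405335
price(QRS call K=282.72) = 13.793899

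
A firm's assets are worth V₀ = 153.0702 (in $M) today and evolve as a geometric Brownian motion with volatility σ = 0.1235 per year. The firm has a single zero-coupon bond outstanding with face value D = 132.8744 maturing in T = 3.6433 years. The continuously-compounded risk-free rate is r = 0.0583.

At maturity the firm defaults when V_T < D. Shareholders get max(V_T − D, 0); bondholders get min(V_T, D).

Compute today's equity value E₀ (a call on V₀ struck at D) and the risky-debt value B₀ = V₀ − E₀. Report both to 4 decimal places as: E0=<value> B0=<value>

E0=46.5019 B0=106.5683

Equity is a call on the firm's assets struck at D = 132.8744:
d₁ = [ln(V₀/D) + (r + σ²/2)T] / (σ√T)
   = [ln(153.0702/132.8744) + (0.0583 + 0.5·0.1235²)·3.6433] / (0.1235·√3.6433)
   = [0.141492 + 0.240189] / 0.235730 = 1.619146
d₂ = d₁ − σ√T = 1.619146 − 0.235730 = 1.383416
N(d₁) = 0.947292,  N(d₂) = 0.916731,  e^(−rT) = 0.808638
E₀ = V₀·N(d₁) − D·e^(−rT)·N(d₂)
   = 153.0702·0.947292 − 132.8744·0.808638·0.916731 = 46.501933
B₀ = V₀ − E₀ = 153.0702 − 46.501933 = 106.568267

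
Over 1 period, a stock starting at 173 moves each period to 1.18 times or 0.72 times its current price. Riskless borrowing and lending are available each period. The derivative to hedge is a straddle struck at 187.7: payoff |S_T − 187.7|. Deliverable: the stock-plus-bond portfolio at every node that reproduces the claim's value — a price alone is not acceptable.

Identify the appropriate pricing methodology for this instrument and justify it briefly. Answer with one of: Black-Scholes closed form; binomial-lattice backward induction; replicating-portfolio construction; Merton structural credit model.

framework: replicating-portfolio construction

Key observation: the task asks for the hedge itself — share and bond holdings at every node of the 1-period tree on spot 173 with factors 1.18/0.72 — which is exactly what the replicating-portfolio construction produces.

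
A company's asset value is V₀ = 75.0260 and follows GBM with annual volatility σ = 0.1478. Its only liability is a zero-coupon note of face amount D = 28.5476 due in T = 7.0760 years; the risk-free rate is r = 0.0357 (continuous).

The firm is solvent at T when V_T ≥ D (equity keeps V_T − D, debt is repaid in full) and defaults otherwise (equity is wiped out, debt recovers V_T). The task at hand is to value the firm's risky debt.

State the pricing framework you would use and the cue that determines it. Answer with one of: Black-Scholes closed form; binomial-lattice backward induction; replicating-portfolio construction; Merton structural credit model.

framework: Merton structural credit model

Key observation: the asked-for credit quantity lives on the firm's capital structure — asset value, asset volatility, debt face 28.5476 — which is the structural model's domain.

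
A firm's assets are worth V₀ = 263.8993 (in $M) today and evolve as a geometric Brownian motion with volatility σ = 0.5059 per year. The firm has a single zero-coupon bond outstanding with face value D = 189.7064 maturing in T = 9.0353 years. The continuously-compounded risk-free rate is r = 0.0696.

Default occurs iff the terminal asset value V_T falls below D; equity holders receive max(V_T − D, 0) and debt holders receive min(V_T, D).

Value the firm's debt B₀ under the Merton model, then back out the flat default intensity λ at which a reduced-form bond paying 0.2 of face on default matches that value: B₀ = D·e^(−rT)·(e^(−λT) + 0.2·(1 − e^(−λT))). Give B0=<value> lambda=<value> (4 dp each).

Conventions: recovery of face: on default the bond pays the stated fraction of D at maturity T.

Apply the equity-as-call identities (strike 189.7064, horizon 9.0353 years):
d₁ = [ln(V₀/D) + (r + σ²/2)T] / (σ√T)
   = [ln(263.8993/189.7064) + (0.0696 + 0.5·0.5059²)·9.0353] / (0.5059·√9.0353)
   = [0.330090 + 1.785081] / 1.520673 = 1.390943
d₂ = d₁ − σ√T = 1.390943 − 1.520673 = -0.129730
N(d₁) = 0.917879,  N(d₂) = 0.448390,  e^(−rT) = 0.533201
E₀ = V₀·N(d₁) − D·e^(−rT)·N(d₂)
   = 263.8993·0.917879 − 189.7064·0.533201·0.448390 = 196.872166
B₀ = V₀ − E₀ = 263.8993 − 196.872166 = 67.027134
e^(−λT) = (B₀·e^(rT)/D − 0.2)/(1 − 0.2) = (67.0271·1.875465/189.7064 − 0.2)/0.8 = 0.57829975
λ = −ln(0.57829975)/9.0353 = 0.060614

B0=67.0271 lambda=0.0606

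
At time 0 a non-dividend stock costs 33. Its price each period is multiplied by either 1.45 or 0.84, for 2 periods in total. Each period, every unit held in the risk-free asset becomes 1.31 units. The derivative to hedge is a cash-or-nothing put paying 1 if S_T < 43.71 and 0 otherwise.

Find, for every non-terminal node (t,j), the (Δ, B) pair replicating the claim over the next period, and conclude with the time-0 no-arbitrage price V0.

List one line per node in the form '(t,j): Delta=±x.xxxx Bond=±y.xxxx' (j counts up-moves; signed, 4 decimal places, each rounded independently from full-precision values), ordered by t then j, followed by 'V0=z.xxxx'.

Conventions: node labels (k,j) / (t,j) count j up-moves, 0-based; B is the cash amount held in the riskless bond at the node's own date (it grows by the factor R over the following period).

No-arbitrage ⇒ martingale measure with p* = (R−d)/(u−d) = 0.7705.
Payoffs at expiry: V(2,0)=1.0000, V(2,1)=1.0000, V(2,2)=0.0000
  t=1,j=0: stock 27.7200 → up 40.1940 (V=1.0000), down 23.2848 (V=1.0000). Price 0.7634; hedge Δ=0.0000, bond B=0.7634.
  t=1,j=1: stock 47.8500 → up 69.3825 (V=0.0000), down 40.1940 (V=1.0000). Price 0.1752; hedge Δ=-0.0343, bond B=1.8145.
  t=0,j=0: stock 33.0000 → up 47.8500 (V=0.1752), down 27.7200 (V=0.7634). Price 0.2368; hedge Δ=-0.0292, bond B=1.2010.
Verification: the root portfolio costs Δ(0,0)·S0 + B(0,0) = 0.2368, matching V0.

(0,0): Delta=-0.0292 Bond=1.2010
(1,0): Delta=0.0000 Bond=0.7634
(1,1): Delta=-0.0343 Bond=1.8145
V0=0.2368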